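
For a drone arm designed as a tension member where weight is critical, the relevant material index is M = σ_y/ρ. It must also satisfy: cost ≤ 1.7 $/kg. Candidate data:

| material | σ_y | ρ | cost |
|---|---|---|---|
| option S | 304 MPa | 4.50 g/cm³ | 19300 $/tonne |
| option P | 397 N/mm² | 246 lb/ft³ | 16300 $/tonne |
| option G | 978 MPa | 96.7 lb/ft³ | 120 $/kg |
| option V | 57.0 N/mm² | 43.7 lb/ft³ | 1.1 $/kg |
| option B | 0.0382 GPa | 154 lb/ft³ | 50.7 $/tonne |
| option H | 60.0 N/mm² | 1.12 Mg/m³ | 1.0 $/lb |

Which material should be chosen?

Screen on constraints: cost ≤ 1.7 $/kg. Survivors: option V, option B.
After converting to SI:
  option V: σ_y = 57.00 MPa, ρ = 700.0 kg/m³
  option B: σ_y = 38.20 MPa, ρ = 2467 kg/m³
  option V: M = 81.4 kN·m/kg
  option B: M = 15.5 kN·m/kg
The maximum is for option V.

option V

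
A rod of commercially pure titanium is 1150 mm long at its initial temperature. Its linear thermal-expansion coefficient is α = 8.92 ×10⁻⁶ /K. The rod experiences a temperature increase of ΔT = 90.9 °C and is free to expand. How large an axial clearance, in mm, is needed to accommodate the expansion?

0.932 mm

ΔL = α·L₀·ΔT = 8.92×10⁻⁶ × 1150 mm × 90.90 K = 0.932 mm.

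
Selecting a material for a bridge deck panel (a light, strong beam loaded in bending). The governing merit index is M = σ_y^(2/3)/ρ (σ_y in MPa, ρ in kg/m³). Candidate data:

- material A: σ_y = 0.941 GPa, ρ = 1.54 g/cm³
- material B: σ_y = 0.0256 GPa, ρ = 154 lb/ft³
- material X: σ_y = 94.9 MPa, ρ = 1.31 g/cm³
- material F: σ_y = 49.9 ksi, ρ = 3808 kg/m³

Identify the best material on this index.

Normalizing units and computing the index:
  material A: σ_y = 941.0 MPa, ρ = 1540 kg/m³
  material B: σ_y = 25.60 MPa, ρ = 2467 kg/m³
  material X: σ_y = 94.90 MPa, ρ = 1310 kg/m³
  material F: σ_y = 344.0 MPa, ρ = 3808 kg/m³
  material A: M = 62.4×10⁻³
  material X: M = 15.9×10⁻³
  material F: M = 12.9×10⁻³
  material B: M = 3.52×10⁻³
Material A ranks first.

material A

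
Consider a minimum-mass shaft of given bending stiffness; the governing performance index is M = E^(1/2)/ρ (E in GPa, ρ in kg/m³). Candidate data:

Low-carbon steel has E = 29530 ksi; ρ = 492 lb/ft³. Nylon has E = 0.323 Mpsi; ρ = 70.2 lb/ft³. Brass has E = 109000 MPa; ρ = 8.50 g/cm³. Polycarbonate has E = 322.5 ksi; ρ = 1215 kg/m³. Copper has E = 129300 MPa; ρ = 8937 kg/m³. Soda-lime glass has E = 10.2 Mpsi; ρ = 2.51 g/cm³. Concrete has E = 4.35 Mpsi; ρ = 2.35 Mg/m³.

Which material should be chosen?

soda-lime glass

Convert each candidate to consistent units, then evaluate M:
  low-carbon steel: E = 203.6 GPa, ρ = 7881 kg/m³
  nylon: E = 2.227 GPa, ρ = 1124 kg/m³
  brass: E = 109.0 GPa, ρ = 8500 kg/m³
  polycarbonate: E = 2.224 GPa, ρ = 1215 kg/m³
  copper: E = 129.3 GPa, ρ = 8937 kg/m³
  soda-lime glass: E = 70.33 GPa, ρ = 2510 kg/m³
  concrete: E = 29.99 GPa, ρ = 2350 kg/m³
  soda-lime glass: M = 3.34×10⁻³
  concrete: M = 2.33×10⁻³
  low-carbon steel: M = 1.81×10⁻³
  nylon: M = 1.33×10⁻³
  copper: M = 1.27×10⁻³
  brass: M = 1.23×10⁻³
  polycarbonate: M = 1.23×10⁻³
Soda-lime glass ranks first.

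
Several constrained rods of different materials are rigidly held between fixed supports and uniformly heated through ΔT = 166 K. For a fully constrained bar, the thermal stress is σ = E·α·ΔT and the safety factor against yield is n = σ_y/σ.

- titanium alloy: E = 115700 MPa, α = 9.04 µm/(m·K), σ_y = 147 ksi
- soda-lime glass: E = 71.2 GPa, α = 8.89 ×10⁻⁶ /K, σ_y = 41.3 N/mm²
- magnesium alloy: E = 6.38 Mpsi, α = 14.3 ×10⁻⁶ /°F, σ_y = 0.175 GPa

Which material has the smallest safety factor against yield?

soda-lime glass

With everything in SI (GPa, ×10⁻⁶/K, MPa):
  titanium alloy: E = 115.7, α = 9.04, σ_y = 1014 → σ = 174 MPa, n = 5.84
  soda-lime glass: E = 71.20, α = 8.89, σ_y = 41.30 → σ = 105 MPa, n = 0.393
  magnesium alloy: E = 43.99, α = 25.7, σ_y = 175.0 → σ = 188 MPa, n = 0.931
The minimum is soda-lime glass at n = 0.393.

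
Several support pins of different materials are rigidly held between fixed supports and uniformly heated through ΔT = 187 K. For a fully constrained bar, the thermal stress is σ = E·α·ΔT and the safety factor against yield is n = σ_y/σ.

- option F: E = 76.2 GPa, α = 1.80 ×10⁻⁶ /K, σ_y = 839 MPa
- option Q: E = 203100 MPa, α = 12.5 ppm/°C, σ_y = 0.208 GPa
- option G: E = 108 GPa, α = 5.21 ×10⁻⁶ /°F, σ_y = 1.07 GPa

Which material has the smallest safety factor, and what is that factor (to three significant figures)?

option Q, n = 0.438

In consistent units (E in GPa, α in ×10⁻⁶/K, σ_y in MPa):
  option F: E = 76.20, α = 1.80, σ_y = 839.0 → σ = 25.6 MPa, n = 32.7
  option Q: E = 203.1, α = 12.5, σ_y = 208.0 → σ = 475 MPa, n = 0.438
  option G: E = 108.0, α = 9.38, σ_y = 1070 → σ = 189 MPa, n = 5.65
The minimum is option Q at n = 0.438.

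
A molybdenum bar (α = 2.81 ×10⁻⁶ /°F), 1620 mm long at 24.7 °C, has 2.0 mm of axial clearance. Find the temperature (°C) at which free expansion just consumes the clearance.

269 °C

α = 2.81×10⁻⁶/°F × 9/5 = 5.06×10⁻⁶/K.
α·L₀·ΔT = 2.0 mm ⇒ ΔT = 2.0 / (5.06×10⁻⁶ × 1620.0) = 244.1 K.
T = 24.7 + 244.1 = 268.8 °C.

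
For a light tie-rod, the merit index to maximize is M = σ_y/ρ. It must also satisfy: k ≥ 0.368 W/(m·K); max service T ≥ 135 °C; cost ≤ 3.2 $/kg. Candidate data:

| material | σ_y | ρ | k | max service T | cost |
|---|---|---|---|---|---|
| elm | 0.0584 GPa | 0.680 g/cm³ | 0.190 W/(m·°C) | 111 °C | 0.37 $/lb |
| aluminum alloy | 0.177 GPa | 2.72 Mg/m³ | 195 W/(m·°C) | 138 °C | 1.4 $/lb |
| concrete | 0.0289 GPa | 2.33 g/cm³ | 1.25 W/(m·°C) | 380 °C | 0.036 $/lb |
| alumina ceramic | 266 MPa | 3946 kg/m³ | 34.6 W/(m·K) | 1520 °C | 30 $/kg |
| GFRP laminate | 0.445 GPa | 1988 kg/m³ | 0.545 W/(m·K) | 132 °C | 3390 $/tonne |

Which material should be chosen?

aluminum alloy

Screen on constraints: k ≥ 0.368 W/(m·K); max service T ≥ 135 °C; cost ≤ 3.2 $/kg. Survivors: aluminum alloy, concrete.
Convert each candidate to consistent units, then evaluate M:
  aluminum alloy: σ_y = 177.0 MPa, ρ = 2720 kg/m³
  concrete: σ_y = 28.90 MPa, ρ = 2330 kg/m³
  aluminum alloy: M = 65.1 kN·m/kg
  concrete: M = 12.4 kN·m/kg
Highest index: aluminum alloy.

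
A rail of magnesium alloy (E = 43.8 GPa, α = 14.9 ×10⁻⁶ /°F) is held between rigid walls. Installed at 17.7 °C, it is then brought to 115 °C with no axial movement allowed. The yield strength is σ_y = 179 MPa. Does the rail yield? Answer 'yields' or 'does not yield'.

does not yield

α = 14.9×10⁻⁶/°F × 9/5 = 26.8×10⁻⁶/K.
ΔT = 97.30 K. Constrained thermal stress σ = E·α·ΔT = 43.80×10³ MPa × 26.8×10⁻⁶ × 97.30 = 114 MPa (compressive).
Compare to σ_y = 179 MPa: σ < σ_y, so it does not yield.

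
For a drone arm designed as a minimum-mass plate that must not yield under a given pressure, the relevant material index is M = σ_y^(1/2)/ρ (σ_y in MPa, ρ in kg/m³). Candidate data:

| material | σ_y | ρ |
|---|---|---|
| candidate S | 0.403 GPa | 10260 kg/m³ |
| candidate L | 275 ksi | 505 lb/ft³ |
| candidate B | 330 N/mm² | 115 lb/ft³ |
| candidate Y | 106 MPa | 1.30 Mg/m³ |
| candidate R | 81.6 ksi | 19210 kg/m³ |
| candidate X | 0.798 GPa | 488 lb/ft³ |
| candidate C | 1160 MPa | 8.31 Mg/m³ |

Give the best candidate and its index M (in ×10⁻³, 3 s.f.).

candidate B, M = 9.86×10⁻³

Convert each candidate to consistent units, then evaluate M:
  candidate S: σ_y = 403.0 MPa, ρ = 10260 kg/m³
  candidate L: σ_y = 1896 MPa, ρ = 8089 kg/m³
  candidate B: σ_y = 330.0 MPa, ρ = 1842 kg/m³
  candidate Y: σ_y = 106.0 MPa, ρ = 1300 kg/m³
  candidate R: σ_y = 562.6 MPa, ρ = 19210 kg/m³
  candidate X: σ_y = 798.0 MPa, ρ = 7817 kg/m³
  candidate C: σ_y = 1160 MPa, ρ = 8310 kg/m³
  candidate B: M = 9.86×10⁻³
  candidate Y: M = 7.92×10⁻³
  candidate L: M = 5.38×10⁻³
  candidate C: M = 4.10×10⁻³
  candidate X: M = 3.61×10⁻³
  candidate S: M = 1.96×10⁻³
  candidate R: M = 1.23×10⁻³
The maximum is for candidate B.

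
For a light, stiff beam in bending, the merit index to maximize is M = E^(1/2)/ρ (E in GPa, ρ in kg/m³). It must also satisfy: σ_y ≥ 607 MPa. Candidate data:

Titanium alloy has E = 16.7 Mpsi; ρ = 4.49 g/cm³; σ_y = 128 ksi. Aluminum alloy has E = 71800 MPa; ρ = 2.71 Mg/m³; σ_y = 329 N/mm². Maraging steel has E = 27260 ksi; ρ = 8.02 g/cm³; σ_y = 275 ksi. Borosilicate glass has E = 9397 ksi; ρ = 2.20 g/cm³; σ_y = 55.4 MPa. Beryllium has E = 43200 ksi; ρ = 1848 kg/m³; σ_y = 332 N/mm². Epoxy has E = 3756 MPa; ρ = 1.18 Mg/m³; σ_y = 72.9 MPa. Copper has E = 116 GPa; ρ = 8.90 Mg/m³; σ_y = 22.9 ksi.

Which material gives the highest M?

Screen on constraints: σ_y ≥ 607 MPa. Survivors: titanium alloy, maraging steel.
In SI units:
  titanium alloy: E = 115.1 GPa, ρ = 4490 kg/m³
  maraging steel: E = 188.0 GPa, ρ = 8020 kg/m³
  titanium alloy: M = 2.39×10⁻³
  maraging steel: M = 1.71×10⁻³
The maximum is for titanium alloy.

titanium alloy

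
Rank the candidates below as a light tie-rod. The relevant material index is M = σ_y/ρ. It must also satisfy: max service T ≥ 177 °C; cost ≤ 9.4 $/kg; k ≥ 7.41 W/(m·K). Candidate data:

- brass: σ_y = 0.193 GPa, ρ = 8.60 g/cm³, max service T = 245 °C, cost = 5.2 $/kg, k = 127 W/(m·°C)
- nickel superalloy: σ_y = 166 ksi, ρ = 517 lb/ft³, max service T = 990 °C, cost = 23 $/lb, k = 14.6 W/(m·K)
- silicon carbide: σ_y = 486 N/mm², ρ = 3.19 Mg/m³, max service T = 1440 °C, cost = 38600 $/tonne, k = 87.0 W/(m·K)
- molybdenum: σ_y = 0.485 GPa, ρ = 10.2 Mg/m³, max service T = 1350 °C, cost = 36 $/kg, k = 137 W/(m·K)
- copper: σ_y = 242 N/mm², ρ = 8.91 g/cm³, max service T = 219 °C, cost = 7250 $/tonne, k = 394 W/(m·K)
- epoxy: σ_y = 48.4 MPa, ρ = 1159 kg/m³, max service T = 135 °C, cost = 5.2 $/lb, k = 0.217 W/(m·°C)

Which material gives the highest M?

copper

Screen on constraints: max service T ≥ 177 °C; cost ≤ 9.4 $/kg; k ≥ 7.41 W/(m·K). Survivors: brass, copper.
Putting every candidate on a common basis:
  brass: σ_y = 193.0 MPa, ρ = 8600 kg/m³
  copper: σ_y = 242.0 MPa, ρ = 8910 kg/m³
  copper: M = 27.2 kN·m/kg
  brass: M = 22.4 kN·m/kg
Copper ranks first.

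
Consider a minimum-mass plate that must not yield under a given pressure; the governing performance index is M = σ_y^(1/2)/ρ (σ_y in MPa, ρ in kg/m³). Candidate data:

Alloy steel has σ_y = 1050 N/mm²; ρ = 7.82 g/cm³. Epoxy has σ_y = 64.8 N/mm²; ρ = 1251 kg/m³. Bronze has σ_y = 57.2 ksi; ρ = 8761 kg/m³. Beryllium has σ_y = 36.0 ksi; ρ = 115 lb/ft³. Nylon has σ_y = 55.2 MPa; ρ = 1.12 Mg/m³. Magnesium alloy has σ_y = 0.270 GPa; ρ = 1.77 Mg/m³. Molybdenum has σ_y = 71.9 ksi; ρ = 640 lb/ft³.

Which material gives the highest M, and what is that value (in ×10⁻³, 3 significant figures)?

magnesium alloy, M = 9.28×10⁻³

Putting every candidate on a common basis:
  alloy steel: σ_y = 1050 MPa, ρ = 7820 kg/m³
  epoxy: σ_y = 64.80 MPa, ρ = 1251 kg/m³
  bronze: σ_y = 394.4 MPa, ρ = 8761 kg/m³
  beryllium: σ_y = 248.2 MPa, ρ = 1842 kg/m³
  nylon: σ_y = 55.20 MPa, ρ = 1120 kg/m³
  magnesium alloy: σ_y = 270.0 MPa, ρ = 1770 kg/m³
  molybdenum: σ_y = 495.7 MPa, ρ = 10250 kg/m³
  magnesium alloy: M = 9.28×10⁻³
  beryllium: M = 8.55×10⁻³
  nylon: M = 6.63×10⁻³
  epoxy: M = 6.43×10⁻³
  alloy steel: M = 4.14×10⁻³
  bronze: M = 2.27×10⁻³
  molybdenum: M = 2.17×10⁻³
Magnesium alloy ranks first.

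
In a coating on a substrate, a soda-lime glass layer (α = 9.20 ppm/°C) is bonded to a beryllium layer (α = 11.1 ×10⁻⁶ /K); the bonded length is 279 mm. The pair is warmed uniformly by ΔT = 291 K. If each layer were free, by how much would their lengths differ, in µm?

Δα = |9.20 − 11.1|×10⁻⁶/K = 1.90×10⁻⁶/K.
ΔL_mismatch = Δα·L·ΔT = 1.90×10⁻⁶ × 279.0 mm × 291.0 K = 154 µm.

154 µm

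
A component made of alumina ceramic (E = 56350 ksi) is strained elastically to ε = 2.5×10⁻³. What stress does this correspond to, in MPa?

E = 56350 ksi = 388.5 GPa.
σ = E·ε = 388500 MPa × 2.5×10⁻³ = 971 MPa.

971 MPa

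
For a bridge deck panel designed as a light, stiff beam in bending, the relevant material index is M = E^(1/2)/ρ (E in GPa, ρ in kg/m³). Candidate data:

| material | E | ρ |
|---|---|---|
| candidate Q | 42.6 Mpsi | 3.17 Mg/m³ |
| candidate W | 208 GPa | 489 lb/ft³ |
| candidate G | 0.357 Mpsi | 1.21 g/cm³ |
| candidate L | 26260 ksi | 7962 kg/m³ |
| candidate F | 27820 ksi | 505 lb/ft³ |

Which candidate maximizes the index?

candidate Q

Normalizing units and computing the index:
  candidate Q: E = 293.7 GPa, ρ = 3170 kg/m³
  candidate W: E = 208.0 GPa, ρ = 7833 kg/m³
  candidate G: E = 2.461 GPa, ρ = 1210 kg/m³
  candidate L: E = 181.1 GPa, ρ = 7962 kg/m³
  candidate F: E = 191.8 GPa, ρ = 8089 kg/m³
  candidate Q: M = 5.41×10⁻³
  candidate W: M = 1.84×10⁻³
  candidate F: M = 1.71×10⁻³
  candidate L: M = 1.69×10⁻³
  candidate G: M = 1.30×10⁻³
Highest index: candidate Q.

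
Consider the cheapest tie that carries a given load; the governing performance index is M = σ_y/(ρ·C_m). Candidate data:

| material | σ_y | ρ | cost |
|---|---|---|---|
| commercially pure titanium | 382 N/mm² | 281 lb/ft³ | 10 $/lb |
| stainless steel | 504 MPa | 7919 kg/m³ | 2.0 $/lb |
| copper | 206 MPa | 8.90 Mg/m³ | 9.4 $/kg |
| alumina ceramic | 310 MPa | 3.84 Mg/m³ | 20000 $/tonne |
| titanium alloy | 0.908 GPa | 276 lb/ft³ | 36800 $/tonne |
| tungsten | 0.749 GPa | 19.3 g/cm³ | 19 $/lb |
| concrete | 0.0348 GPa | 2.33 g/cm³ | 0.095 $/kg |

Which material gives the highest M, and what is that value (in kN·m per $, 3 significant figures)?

concrete, M = 157 kN·m per $

In SI units:
  commercially pure titanium: σ_y = 382.0 MPa, ρ = 4501 kg/m³, cost = 22.05 $/kg
  stainless steel: σ_y = 504.0 MPa, ρ = 7919 kg/m³, cost = 4.409 $/kg
  copper: σ_y = 206.0 MPa, ρ = 8900 kg/m³, cost = 9.400 $/kg
  alumina ceramic: σ_y = 310.0 MPa, ρ = 3840 kg/m³, cost = 20.00 $/kg
  titanium alloy: σ_y = 908.0 MPa, ρ = 4421 kg/m³, cost = 36.80 $/kg
  tungsten: σ_y = 749.0 MPa, ρ = 19300 kg/m³, cost = 41.89 $/kg
  concrete: σ_y = 34.80 MPa, ρ = 2330 kg/m³, cost = 0.09500 $/kg
  concrete: M = 157 kN·m per $
  stainless steel: M = 14.4 kN·m per $
  titanium alloy: M = 5.58 kN·m per $
  alumina ceramic: M = 4.04 kN·m per $
  commercially pure titanium: M = 3.85 kN·m per $
  copper: M = 2.46 kN·m per $
  tungsten: M = 0.926 kN·m per $
Concrete has the largest M.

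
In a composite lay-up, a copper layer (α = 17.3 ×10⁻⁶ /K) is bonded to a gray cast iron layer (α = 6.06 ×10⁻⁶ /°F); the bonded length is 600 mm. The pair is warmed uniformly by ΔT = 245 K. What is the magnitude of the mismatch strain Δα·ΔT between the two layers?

gray cast iron: α = 6.06×10⁻⁶/°F × 9/5 = 10.9×10⁻⁶/K.
Δα = |17.3 − 10.9|×10⁻⁶/K = 6.39×10⁻⁶/K.
Mismatch strain = Δα·ΔT = 6.39×10⁻⁶ × 245.0 = 1.57×10⁻³.

1.57×10⁻³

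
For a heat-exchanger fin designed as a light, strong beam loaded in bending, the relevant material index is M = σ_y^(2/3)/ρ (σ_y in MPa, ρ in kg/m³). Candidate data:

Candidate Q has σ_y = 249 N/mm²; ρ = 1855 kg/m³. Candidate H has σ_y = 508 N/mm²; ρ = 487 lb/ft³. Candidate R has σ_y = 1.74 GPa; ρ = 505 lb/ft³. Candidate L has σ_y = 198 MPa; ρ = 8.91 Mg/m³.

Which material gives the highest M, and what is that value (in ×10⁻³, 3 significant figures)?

candidate Q, M = 21.3×10⁻³

After converting to SI:
  candidate Q: σ_y = 249.0 MPa, ρ = 1855 kg/m³
  candidate H: σ_y = 508.0 MPa, ρ = 7801 kg/m³
  candidate R: σ_y = 1740 MPa, ρ = 8089 kg/m³
  candidate L: σ_y = 198.0 MPa, ρ = 8910 kg/m³
  candidate Q: M = 21.3×10⁻³
  candidate R: M = 17.9×10⁻³
  candidate H: M = 8.16×10⁻³
  candidate L: M = 3.81×10⁻³
Candidate Q has the largest M.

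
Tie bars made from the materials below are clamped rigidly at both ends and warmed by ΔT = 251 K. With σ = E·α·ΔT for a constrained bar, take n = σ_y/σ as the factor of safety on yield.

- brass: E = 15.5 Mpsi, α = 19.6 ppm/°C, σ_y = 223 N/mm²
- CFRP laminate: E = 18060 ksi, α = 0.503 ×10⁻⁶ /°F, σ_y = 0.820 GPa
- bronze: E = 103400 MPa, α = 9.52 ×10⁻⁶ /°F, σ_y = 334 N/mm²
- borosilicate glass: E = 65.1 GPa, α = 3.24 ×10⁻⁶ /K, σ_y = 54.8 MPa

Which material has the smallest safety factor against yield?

Per material, after unit conversion:
  brass: E = 106.9, α = 19.6, σ_y = 223.0 → σ = 526 MPa, n = 0.424
  CFRP laminate: E = 124.5, α = 0.905, σ_y = 820.0 → σ = 28.3 MPa, n = 29.0
  bronze: E = 103.4, α = 17.1, σ_y = 334.0 → σ = 445 MPa, n = 0.751
  borosilicate glass: E = 65.10, α = 3.24, σ_y = 54.80 → σ = 52.9 MPa, n = 1.04
Brass has the lowest safety factor, n = 0.424.

brass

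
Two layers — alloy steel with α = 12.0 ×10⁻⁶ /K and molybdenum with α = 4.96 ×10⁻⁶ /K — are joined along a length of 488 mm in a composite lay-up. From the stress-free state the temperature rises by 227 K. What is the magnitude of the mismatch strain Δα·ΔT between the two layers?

Δα = |12.0 − 4.96|×10⁻⁶/K = 7.04×10⁻⁶/K.
Mismatch strain = Δα·ΔT = 7.04×10⁻⁶ × 227.0 = 1.60×10⁻³.

1.60×10⁻³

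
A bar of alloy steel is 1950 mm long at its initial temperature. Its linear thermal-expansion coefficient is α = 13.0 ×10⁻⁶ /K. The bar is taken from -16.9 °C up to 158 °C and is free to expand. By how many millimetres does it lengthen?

ΔT = 158 − (-16.9) = 174.9 K.
ΔL = α·L₀·ΔT = 13.0×10⁻⁶ × 1950 mm × 174.9 K = 4.43 mm.

4.43 mm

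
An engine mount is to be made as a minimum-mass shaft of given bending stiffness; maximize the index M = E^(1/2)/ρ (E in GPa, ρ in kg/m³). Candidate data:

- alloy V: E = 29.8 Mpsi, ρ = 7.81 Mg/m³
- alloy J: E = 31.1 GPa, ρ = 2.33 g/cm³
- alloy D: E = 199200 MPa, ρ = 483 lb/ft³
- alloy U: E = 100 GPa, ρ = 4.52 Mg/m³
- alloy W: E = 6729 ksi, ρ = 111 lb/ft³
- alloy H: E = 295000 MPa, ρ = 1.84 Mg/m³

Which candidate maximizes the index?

After converting to SI:
  alloy V: E = 205.5 GPa, ρ = 7810 kg/m³
  alloy J: E = 31.10 GPa, ρ = 2330 kg/m³
  alloy D: E = 199.2 GPa, ρ = 7737 kg/m³
  alloy U: E = 100.0 GPa, ρ = 4520 kg/m³
  alloy W: E = 46.39 GPa, ρ = 1778 kg/m³
  alloy H: E = 295.0 GPa, ρ = 1840 kg/m³
  alloy H: M = 9.33×10⁻³
  alloy W: M = 3.83×10⁻³
  alloy J: M = 2.39×10⁻³
  alloy U: M = 2.21×10⁻³
  alloy V: M = 1.84×10⁻³
  alloy D: M = 1.82×10⁻³
Alloy H has the largest M.

alloy H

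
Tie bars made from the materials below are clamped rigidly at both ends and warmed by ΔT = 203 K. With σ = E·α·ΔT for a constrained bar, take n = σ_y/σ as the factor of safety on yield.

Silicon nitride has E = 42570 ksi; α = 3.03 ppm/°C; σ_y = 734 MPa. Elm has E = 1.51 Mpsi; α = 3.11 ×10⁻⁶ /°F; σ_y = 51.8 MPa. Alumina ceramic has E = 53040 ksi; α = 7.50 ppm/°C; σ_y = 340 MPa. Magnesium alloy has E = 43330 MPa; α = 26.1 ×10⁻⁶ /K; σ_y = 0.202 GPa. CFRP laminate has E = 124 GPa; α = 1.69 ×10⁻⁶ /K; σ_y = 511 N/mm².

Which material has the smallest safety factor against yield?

Converting E to GPa, α to ×10⁻⁶/K, σ_y to MPa, then σ and n for each:
  silicon nitride: E = 293.5, α = 3.03, σ_y = 734.0 → σ = 181 MPa, n = 4.07
  elm: E = 10.41, α = 5.60, σ_y = 51.80 → σ = 11.8 MPa, n = 4.38
  alumina ceramic: E = 365.7, α = 7.50, σ_y = 340.0 → σ = 557 MPa, n = 0.611
  magnesium alloy: E = 43.33, α = 26.1, σ_y = 202.0 → σ = 230 MPa, n = 0.880
  CFRP laminate: E = 124.0, α = 1.69, σ_y = 511.0 → σ = 42.5 MPa, n = 12.0
Smallest n: alumina ceramic with n = 0.611.

alumina ceramic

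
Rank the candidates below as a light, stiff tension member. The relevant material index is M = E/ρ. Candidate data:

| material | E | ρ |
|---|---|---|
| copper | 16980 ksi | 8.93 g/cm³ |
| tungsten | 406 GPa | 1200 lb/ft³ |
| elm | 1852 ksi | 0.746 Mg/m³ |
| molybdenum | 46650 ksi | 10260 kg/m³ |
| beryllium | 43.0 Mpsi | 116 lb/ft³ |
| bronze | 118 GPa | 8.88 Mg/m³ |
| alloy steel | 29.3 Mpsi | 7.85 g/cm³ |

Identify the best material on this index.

Putting every candidate on a common basis:
  copper: E = 117.1 GPa, ρ = 8930 kg/m³
  tungsten: E = 406.0 GPa, ρ = 19220 kg/m³
  elm: E = 12.77 GPa, ρ = 746.0 kg/m³
  molybdenum: E = 321.6 GPa, ρ = 10260 kg/m³
  beryllium: E = 296.5 GPa, ρ = 1858 kg/m³
  bronze: E = 118.0 GPa, ρ = 8880 kg/m³
  alloy steel: E = 202.0 GPa, ρ = 7850 kg/m³
  beryllium: M = 160 MN·m/kg
  molybdenum: M = 31.3 MN·m/kg
  alloy steel: M = 25.7 MN·m/kg
  tungsten: M = 21.1 MN·m/kg
  elm: M = 17.1 MN·m/kg
  bronze: M = 13.3 MN·m/kg
  copper: M = 13.1 MN·m/kg
Highest index: beryllium.

beryllium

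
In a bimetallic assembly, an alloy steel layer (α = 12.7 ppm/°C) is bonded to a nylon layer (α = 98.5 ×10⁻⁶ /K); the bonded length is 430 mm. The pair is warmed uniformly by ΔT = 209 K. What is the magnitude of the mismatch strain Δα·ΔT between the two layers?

Δα = |12.7 − 98.5|×10⁻⁶/K = 85.8×10⁻⁶/K.
Mismatch strain = Δα·ΔT = 85.8×10⁻⁶ × 209.0 = 0.0179.

0.0179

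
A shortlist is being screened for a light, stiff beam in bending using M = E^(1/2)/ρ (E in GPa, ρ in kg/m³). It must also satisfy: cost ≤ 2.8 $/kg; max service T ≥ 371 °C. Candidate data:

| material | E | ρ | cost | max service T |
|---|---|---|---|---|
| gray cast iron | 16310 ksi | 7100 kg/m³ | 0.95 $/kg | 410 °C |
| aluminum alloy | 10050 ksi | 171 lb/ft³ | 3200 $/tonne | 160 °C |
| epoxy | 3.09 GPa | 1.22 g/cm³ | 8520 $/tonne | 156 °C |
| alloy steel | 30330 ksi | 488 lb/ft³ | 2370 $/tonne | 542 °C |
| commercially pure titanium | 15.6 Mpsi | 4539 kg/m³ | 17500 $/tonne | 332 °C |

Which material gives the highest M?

Screen on constraints: cost ≤ 2.8 $/kg; max service T ≥ 371 °C. Survivors: gray cast iron, alloy steel.
Normalizing units and computing the index:
  gray cast iron: E = 112.5 GPa, ρ = 7100 kg/m³
  alloy steel: E = 209.1 GPa, ρ = 7817 kg/m³
  alloy steel: M = 1.85×10⁻³
  gray cast iron: M = 1.49×10⁻³
Highest index: alloy steel.

alloy steel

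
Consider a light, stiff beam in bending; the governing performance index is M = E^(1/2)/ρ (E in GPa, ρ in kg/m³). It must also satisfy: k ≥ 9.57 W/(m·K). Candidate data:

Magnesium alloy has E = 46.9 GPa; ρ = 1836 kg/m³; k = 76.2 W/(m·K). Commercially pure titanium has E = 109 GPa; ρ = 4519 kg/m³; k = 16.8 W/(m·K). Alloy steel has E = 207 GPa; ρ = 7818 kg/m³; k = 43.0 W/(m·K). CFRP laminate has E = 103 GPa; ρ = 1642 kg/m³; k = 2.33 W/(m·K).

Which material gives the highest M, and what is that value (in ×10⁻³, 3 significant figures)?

magnesium alloy, M = 3.73×10⁻³

Screen on constraints: k ≥ 9.57 W/(m·K). Survivors: magnesium alloy, commercially pure titanium, alloy steel.
Evaluate M for each candidate:
  magnesium alloy: M = 3.73×10⁻³
  commercially pure titanium: M = 2.31×10⁻³
  alloy steel: M = 1.84×10⁻³
Highest index: magnesium alloy.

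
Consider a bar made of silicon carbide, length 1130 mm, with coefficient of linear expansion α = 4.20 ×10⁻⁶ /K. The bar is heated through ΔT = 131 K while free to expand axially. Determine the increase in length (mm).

0.622 mm

ΔL = α·L₀·ΔT = 4.20×10⁻⁶ × 1130 mm × 131.0 K = 0.622 mm.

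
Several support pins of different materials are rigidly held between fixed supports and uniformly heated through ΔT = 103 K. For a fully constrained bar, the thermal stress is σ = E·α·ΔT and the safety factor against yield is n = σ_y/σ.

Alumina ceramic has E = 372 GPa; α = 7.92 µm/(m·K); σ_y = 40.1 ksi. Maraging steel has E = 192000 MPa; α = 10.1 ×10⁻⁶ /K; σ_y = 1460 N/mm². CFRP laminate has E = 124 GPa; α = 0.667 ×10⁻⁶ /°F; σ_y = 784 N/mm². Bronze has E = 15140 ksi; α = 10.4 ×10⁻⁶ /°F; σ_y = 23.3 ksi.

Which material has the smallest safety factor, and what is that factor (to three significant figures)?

With everything in SI (GPa, ×10⁻⁶/K, MPa):
  alumina ceramic: E = 372.0, α = 7.92, σ_y = 276.5 → σ = 303 MPa, n = 0.911
  maraging steel: E = 192.0, α = 10.1, σ_y = 1460 → σ = 200 MPa, n = 7.31
  CFRP laminate: E = 124.0, α = 1.20, σ_y = 784.0 → σ = 15.3 MPa, n = 51.1
  bronze: E = 104.4, α = 18.7, σ_y = 160.6 → σ = 201 MPa, n = 0.798
Smallest n: bronze with n = 0.798.

bronze, n = 0.798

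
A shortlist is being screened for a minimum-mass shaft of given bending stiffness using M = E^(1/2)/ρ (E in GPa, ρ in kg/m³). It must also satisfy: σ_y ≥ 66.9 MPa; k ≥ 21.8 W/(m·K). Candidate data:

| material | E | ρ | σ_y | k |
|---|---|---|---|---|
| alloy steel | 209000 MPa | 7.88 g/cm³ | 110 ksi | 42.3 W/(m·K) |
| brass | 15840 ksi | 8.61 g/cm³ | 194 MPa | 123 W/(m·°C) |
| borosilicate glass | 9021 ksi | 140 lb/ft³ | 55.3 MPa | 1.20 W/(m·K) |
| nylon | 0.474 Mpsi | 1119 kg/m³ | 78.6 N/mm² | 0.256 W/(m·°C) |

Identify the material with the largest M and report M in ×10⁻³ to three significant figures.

Screen on constraints: σ_y ≥ 66.9 MPa; k ≥ 21.8 W/(m·K). Survivors: alloy steel, brass.
In SI units:
  alloy steel: E = 209.0 GPa, ρ = 7880 kg/m³
  brass: E = 109.2 GPa, ρ = 8610 kg/m³
  alloy steel: M = 1.83×10⁻³
  brass: M = 1.21×10⁻³
Highest index: alloy steel.

alloy steel, M = 1.83×10⁻³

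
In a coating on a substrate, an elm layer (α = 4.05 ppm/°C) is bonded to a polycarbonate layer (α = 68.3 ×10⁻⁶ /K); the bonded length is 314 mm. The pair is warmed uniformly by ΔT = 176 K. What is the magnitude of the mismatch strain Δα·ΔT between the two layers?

Δα = |4.05 − 68.3|×10⁻⁶/K = 64.2×10⁻⁶/K.
Mismatch strain = Δα·ΔT = 64.2×10⁻⁶ × 176.0 = 0.0113.

0.0113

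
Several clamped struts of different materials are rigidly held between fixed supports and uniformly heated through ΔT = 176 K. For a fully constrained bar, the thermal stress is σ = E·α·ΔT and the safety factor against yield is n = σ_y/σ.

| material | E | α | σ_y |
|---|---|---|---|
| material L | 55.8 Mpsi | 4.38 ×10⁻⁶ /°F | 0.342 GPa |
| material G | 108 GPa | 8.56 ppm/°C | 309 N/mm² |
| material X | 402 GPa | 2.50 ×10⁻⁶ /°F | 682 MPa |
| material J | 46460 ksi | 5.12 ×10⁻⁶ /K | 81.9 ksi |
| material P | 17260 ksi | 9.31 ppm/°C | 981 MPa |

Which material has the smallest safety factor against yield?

material L

With everything in SI (GPa, ×10⁻⁶/K, MPa):
  material L: E = 384.7, α = 7.88, σ_y = 342.0 → σ = 534 MPa, n = 0.641
  material G: E = 108.0, α = 8.56, σ_y = 309.0 → σ = 163 MPa, n = 1.90
  material X: E = 402.0, α = 4.50, σ_y = 682.0 → σ = 318 MPa, n = 2.14
  material J: E = 320.3, α = 5.12, σ_y = 564.7 → σ = 289 MPa, n = 1.96
  material P: E = 119.0, α = 9.31, σ_y = 981.0 → σ = 195 MPa, n = 5.03
The minimum is material L at n = 0.641.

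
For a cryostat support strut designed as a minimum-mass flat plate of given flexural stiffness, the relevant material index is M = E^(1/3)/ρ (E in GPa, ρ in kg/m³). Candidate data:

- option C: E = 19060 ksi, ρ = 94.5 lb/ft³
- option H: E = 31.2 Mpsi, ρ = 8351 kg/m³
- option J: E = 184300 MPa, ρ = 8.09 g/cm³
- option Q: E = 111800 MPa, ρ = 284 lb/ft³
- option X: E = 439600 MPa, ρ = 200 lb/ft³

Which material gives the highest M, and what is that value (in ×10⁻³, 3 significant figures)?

Normalizing units and computing the index:
  option C: E = 131.4 GPa, ρ = 1514 kg/m³
  option H: E = 215.1 GPa, ρ = 8351 kg/m³
  option J: E = 184.3 GPa, ρ = 8090 kg/m³
  option Q: E = 111.8 GPa, ρ = 4549 kg/m³
  option X: E = 439.6 GPa, ρ = 3204 kg/m³
  option C: M = 3.36×10⁻³
  option X: M = 2.37×10⁻³
  option Q: M = 1.06×10⁻³
  option H: M = 0.717×10⁻³
  option J: M = 0.703×10⁻³
Option C has the largest M.

option C, M = 3.36×10⁻³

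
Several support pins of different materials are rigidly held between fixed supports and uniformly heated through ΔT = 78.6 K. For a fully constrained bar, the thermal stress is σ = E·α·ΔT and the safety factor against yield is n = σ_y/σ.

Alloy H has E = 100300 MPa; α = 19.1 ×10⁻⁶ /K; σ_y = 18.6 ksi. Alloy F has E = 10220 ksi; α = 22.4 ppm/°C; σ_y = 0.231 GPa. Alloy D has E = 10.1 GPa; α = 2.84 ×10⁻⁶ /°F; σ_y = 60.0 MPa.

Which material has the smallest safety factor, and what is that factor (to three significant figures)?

In consistent units (E in GPa, α in ×10⁻⁶/K, σ_y in MPa):
  alloy H: E = 100.3, α = 19.1, σ_y = 128.2 → σ = 151 MPa, n = 0.852
  alloy F: E = 70.46, α = 22.4, σ_y = 231.0 → σ = 124 MPa, n = 1.86
  alloy D: E = 10.10, α = 5.11, σ_y = 60.00 → σ = 4.06 MPa, n = 14.8
Smallest n: alloy H with n = 0.852.

alloy H, n = 0.852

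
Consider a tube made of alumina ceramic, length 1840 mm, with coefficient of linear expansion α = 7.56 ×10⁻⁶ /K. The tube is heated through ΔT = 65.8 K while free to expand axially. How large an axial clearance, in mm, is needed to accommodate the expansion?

0.915 mm

ΔL = α·L₀·ΔT = 7.56×10⁻⁶ × 1840 mm × 65.80 K = 0.915 mm.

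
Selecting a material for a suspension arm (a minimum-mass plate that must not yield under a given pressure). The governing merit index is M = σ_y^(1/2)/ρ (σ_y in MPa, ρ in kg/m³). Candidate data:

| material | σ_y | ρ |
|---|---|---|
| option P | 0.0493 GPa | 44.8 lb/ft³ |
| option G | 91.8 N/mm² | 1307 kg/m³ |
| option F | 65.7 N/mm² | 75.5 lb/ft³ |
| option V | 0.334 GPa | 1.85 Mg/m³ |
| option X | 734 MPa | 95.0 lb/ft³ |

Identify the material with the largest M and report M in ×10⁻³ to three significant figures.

option X, M = 17.8×10⁻³

In SI units:
  option P: σ_y = 49.30 MPa, ρ = 717.6 kg/m³
  option G: σ_y = 91.80 MPa, ρ = 1307 kg/m³
  option F: σ_y = 65.70 MPa, ρ = 1209 kg/m³
  option V: σ_y = 334.0 MPa, ρ = 1850 kg/m³
  option X: σ_y = 734.0 MPa, ρ = 1522 kg/m³
  option X: M = 17.8×10⁻³
  option V: M = 9.88×10⁻³
  option P: M = 9.78×10⁻³
  option G: M = 7.33×10⁻³
  option F: M = 6.70×10⁻³
Option X has the largest M.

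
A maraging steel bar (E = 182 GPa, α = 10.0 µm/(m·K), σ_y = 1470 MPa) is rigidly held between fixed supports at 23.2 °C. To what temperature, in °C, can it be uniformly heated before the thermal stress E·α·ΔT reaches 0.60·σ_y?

508 °C

E·α·ΔT = 882.0 MPa ⇒ ΔT = 882.0 / (182.0×10³ × 10.0×10⁻⁶) = 484.6 K.
T = 23.2 + 484.6 = 507.8 °C.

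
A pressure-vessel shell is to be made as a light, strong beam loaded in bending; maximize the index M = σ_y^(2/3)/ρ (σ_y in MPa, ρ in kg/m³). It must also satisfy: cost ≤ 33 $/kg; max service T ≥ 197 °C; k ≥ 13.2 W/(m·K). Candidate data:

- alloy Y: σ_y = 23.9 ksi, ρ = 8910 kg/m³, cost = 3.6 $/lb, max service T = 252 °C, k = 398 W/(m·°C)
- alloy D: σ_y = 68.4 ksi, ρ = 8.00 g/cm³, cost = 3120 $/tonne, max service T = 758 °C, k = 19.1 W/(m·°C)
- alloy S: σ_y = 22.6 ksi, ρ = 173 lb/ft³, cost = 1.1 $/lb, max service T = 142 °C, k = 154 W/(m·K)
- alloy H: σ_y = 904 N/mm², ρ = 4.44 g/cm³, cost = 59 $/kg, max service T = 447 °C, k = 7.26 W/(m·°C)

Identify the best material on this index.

Screen on constraints: cost ≤ 33 $/kg; max service T ≥ 197 °C; k ≥ 13.2 W/(m·K). Survivors: alloy Y, alloy D.
In SI units:
  alloy Y: σ_y = 164.8 MPa, ρ = 8910 kg/m³
  alloy D: σ_y = 471.6 MPa, ρ = 8000 kg/m³
  alloy D: M = 7.57×10⁻³
  alloy Y: M = 3.37×10⁻³
The maximum is for alloy D.

alloy D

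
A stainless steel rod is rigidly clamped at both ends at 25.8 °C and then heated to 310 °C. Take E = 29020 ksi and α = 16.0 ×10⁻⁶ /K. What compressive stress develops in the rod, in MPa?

910 MPa

E = 29020 ksi = 200.1 GPa.
ΔT = 284.2 K. Constrained thermal stress σ = E·α·ΔT = 200.1×10³ MPa × 16.0×10⁻⁶ × 284.2 = 910 MPa (compressive).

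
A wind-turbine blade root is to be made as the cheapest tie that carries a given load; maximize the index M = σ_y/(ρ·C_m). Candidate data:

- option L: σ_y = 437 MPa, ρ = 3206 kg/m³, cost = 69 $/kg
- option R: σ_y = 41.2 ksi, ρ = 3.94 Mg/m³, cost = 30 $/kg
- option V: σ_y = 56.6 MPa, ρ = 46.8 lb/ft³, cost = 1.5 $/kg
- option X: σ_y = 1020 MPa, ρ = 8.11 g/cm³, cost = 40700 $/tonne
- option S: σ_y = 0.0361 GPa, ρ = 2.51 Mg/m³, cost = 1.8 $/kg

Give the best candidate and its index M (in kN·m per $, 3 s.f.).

Convert each candidate to consistent units, then evaluate M:
  option L: σ_y = 437.0 MPa, ρ = 3206 kg/m³, cost = 69.00 $/kg
  option R: σ_y = 284.1 MPa, ρ = 3940 kg/m³, cost = 30.00 $/kg
  option V: σ_y = 56.60 MPa, ρ = 749.7 kg/m³, cost = 1.500 $/kg
  option X: σ_y = 1020 MPa, ρ = 8110 kg/m³, cost = 40.70 $/kg
  option S: σ_y = 36.10 MPa, ρ = 2510 kg/m³, cost = 1.800 $/kg
  option V: M = 50.3 kN·m per $
  option S: M = 7.99 kN·m per $
  option X: M = 3.09 kN·m per $
  option R: M = 2.40 kN·m per $
  option L: M = 1.98 kN·m per $
The maximum is for option V.

option V, M = 50.3 kN·m per $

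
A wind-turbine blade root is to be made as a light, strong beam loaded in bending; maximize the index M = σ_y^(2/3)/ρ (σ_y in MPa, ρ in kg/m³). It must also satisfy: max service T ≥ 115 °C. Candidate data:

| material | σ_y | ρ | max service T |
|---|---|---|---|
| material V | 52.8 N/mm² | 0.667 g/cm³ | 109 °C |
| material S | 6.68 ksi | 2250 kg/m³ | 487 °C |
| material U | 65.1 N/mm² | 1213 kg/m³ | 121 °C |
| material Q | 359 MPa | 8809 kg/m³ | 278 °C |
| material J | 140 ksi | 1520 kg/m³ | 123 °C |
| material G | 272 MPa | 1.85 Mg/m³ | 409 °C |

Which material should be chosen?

Screen on constraints: max service T ≥ 115 °C. Survivors: material S, material U, material Q, material J, material G.
In SI units:
  material S: σ_y = 46.06 MPa, ρ = 2250 kg/m³
  material U: σ_y = 65.10 MPa, ρ = 1213 kg/m³
  material Q: σ_y = 359.0 MPa, ρ = 8809 kg/m³
  material J: σ_y = 965.3 MPa, ρ = 1520 kg/m³
  material G: σ_y = 272.0 MPa, ρ = 1850 kg/m³
  material J: M = 64.3×10⁻³
  material G: M = 22.7×10⁻³
  material U: M = 13.3×10⁻³
  material Q: M = 5.73×10⁻³
  material S: M = 5.71×10⁻³
The maximum is for material J.

material J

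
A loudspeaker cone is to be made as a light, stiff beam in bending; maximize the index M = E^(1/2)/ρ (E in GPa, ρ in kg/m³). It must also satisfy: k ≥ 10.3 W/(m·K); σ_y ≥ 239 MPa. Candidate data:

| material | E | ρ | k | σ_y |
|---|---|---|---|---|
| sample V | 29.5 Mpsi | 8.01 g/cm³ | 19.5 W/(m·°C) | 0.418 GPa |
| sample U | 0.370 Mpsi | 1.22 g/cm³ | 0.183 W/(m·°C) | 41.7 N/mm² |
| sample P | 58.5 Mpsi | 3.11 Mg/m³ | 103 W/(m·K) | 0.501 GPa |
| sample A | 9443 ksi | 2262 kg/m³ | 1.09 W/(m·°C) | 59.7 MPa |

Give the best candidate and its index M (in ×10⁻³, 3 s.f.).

Screen on constraints: k ≥ 10.3 W/(m·K); σ_y ≥ 239 MPa. Survivors: sample V, sample P.
Putting every candidate on a common basis:
  sample V: E = 203.4 GPa, ρ = 8010 kg/m³
  sample P: E = 403.3 GPa, ρ = 3110 kg/m³
  sample P: M = 6.46×10⁻³
  sample V: M = 1.78×10⁻³
The maximum is for sample P.

sample P, M = 6.46×10⁻³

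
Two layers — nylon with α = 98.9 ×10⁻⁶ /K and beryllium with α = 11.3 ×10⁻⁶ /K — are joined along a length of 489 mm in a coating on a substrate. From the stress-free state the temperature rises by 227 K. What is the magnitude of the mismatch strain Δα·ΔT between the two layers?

Δα = |98.9 − 11.3|×10⁻⁶/K = 87.6×10⁻⁶/K.
Mismatch strain = Δα·ΔT = 87.6×10⁻⁶ × 227.0 = 0.0199.

0.0199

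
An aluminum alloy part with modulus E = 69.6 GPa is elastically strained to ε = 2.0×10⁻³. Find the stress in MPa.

139 MPa

σ = E·ε = 69600 MPa × 2.0×10⁻³ = 139 MPa.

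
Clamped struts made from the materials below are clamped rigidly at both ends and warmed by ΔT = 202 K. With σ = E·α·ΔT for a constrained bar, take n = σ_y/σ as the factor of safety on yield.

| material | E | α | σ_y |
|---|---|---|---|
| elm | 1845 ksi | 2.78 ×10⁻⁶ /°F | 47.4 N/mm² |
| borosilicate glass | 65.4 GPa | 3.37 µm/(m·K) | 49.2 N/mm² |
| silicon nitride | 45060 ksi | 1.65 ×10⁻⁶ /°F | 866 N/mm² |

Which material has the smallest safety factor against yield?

Per material, after unit conversion:
  elm: E = 12.72, α = 5.00, σ_y = 47.40 → σ = 12.9 MPa, n = 3.69
  borosilicate glass: E = 65.40, α = 3.37, σ_y = 49.20 → σ = 44.5 MPa, n = 1.11
  silicon nitride: E = 310.7, α = 2.97, σ_y = 866.0 → σ = 186 MPa, n = 4.65
Borosilicate glass has the lowest safety factor, n = 1.11.

borosilicate glass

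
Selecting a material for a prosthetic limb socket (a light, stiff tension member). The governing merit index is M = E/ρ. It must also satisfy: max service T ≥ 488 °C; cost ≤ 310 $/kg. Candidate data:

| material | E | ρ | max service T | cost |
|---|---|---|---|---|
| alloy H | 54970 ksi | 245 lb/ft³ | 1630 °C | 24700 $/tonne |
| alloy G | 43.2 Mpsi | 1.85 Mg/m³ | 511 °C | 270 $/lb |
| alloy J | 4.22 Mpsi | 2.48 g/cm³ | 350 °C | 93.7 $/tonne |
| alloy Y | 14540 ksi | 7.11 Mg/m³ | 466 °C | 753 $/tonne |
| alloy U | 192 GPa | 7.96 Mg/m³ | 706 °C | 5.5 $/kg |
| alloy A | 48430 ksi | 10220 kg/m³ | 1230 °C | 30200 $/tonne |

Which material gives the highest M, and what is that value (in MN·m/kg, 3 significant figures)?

Screen on constraints: max service T ≥ 488 °C; cost ≤ 310 $/kg. Survivors: alloy H, alloy U, alloy A.
Convert each candidate to consistent units, then evaluate M:
  alloy H: E = 379.0 GPa, ρ = 3925 kg/m³
  alloy U: E = 192.0 GPa, ρ = 7960 kg/m³
  alloy A: E = 333.9 GPa, ρ = 10220 kg/m³
  alloy H: M = 96.6 MN·m/kg
  alloy A: M = 32.7 MN·m/kg
  alloy U: M = 24.1 MN·m/kg
Highest index: alloy H.

alloy H, M = 96.6 MN·m/kg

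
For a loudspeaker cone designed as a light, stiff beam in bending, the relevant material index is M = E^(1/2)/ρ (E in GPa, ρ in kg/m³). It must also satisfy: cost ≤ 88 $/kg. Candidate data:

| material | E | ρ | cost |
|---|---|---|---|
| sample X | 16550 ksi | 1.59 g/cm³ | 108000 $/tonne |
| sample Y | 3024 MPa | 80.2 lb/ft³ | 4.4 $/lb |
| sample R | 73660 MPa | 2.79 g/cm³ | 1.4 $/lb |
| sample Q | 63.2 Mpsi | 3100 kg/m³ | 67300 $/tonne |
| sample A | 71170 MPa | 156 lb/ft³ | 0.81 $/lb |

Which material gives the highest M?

Screen on constraints: cost ≤ 88 $/kg. Survivors: sample Y, sample R, sample Q, sample A.
In SI units:
  sample Y: E = 3.024 GPa, ρ = 1285 kg/m³
  sample R: E = 73.66 GPa, ρ = 2790 kg/m³
  sample Q: E = 435.7 GPa, ρ = 3100 kg/m³
  sample A: E = 71.17 GPa, ρ = 2499 kg/m³
  sample Q: M = 6.73×10⁻³
  sample A: M = 3.38×10⁻³
  sample R: M = 3.08×10⁻³
  sample Y: M = 1.35×10⁻³
Sample Q has the largest M.

sample Q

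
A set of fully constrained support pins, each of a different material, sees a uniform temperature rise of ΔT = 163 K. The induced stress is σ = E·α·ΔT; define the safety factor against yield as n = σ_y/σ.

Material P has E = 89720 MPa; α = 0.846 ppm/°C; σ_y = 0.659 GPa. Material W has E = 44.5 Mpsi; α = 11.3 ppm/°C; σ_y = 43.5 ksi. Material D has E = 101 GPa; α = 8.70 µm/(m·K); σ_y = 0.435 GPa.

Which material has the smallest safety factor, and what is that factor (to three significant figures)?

material W, n = 0.531

Per material, after unit conversion:
  material P: E = 89.72, α = 0.846, σ_y = 659.0 → σ = 12.4 MPa, n = 53.3
  material W: E = 306.8, α = 11.3, σ_y = 299.9 → σ = 565 MPa, n = 0.531
  material D: E = 101.0, α = 8.70, σ_y = 435.0 → σ = 143 MPa, n = 3.04
Material W has the lowest safety factor, n = 0.531.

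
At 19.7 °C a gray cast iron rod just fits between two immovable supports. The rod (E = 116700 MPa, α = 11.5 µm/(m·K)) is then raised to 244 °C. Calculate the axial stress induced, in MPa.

301 MPa

E = 116700 MPa = 116.7 GPa.
ΔT = 224.3 K. Constrained thermal stress σ = E·α·ΔT = 116.7×10³ MPa × 11.5×10⁻⁶ × 224.3 = 301 MPa (compressive).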